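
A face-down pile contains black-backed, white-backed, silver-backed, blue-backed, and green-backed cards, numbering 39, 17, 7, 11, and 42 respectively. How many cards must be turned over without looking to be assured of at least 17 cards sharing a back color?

Treat the 5 back colors as pigeonholes.
In the worst case we take at most 16 of each back color, but all 7 silver-backed and all 11 blue-backed (fewer than 16), giving 16 + 16 + 7 + 11 + 16 = 66.
One more card then forces some back color to 17, so 66 + 1 = 67.

67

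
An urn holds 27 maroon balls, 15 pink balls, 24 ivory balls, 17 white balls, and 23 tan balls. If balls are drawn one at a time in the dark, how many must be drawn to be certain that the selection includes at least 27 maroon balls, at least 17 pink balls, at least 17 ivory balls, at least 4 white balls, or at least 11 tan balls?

The worst case stops just short of every target: 26 maroon, all 15 pink, 16 ivory, 3 white, 10 tan — 26 + 15 + 16 + 3 + 10 = 70 balls.
One more ball must push some color to its target, so 70 + 1 = 71.

71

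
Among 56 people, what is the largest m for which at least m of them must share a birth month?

5

There are 12 months of the year, which serve as the pigeonholes.
If each of the 12 months of the year held at most 4, the total would be at most 12 × 4 = 48 < 56, a contradiction.
So at least one holds ⌈56/12⌉ = 5.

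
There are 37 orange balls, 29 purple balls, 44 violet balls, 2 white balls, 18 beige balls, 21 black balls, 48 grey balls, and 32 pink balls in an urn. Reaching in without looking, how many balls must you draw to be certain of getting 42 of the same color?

222

In the worst case we take at most 41 of each color, but all 37 orange, all 29 purple, all 2 white, all 18 beige, all 21 black, and all 32 pink (fewer than 41), giving 37 + 29 + 41 + 2 + 18 + 21 + 41 + 32 = 221.
One more ball then forces some color to 42, so 221 + 1 = 222.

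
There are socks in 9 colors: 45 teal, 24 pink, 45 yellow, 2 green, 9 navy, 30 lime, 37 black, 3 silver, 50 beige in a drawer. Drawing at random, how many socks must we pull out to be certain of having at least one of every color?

The hardest color to obtain is green: we could draw every other sock first — 245 − 2 = 243 socks — without a single green one.
The next draw must be green, so 243 + 1 = 244.

244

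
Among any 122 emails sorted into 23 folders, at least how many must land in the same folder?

6

The 122 emails fall into 23 folders.
If each of the 23 folders held at most 5, the total would be at most 23 × 5 = 115 < 122, a contradiction.
So at least one holds ⌈122/23⌉ = 6.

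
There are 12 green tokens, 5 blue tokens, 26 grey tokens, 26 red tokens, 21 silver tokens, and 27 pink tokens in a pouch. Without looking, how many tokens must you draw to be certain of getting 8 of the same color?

41

Treat the 6 colors as pigeonholes.
In the worst case we take at most 7 of each color, but all 5 blue (fewer than 7), giving 7 + 5 + 7 + 7 + 7 + 7 = 40.
One more token then forces some color to 8, so 40 + 1 = 41.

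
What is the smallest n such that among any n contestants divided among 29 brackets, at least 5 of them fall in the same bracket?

117

There are 29 brackets acting as pigeonholes.
With 29 × 4 = 116 contestants we could place exactly 4 in each, with no class reaching 5.
One more forces some class to hold 5, so 116 + 1 = 117.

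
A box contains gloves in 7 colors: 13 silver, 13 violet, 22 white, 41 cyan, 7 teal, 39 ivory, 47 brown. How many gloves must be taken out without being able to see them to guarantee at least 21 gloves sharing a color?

114

Treat the 7 colors as pigeonholes.
In the worst case we take at most 20 of each color, but all 13 silver, all 13 violet, and all 7 teal (fewer than 20), giving 13 + 13 + 20 + 20 + 7 + 20 + 20 = 113.
One more glove then forces some color to 21, so 113 + 1 = 114.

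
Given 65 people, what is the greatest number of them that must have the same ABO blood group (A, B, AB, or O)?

17

The 65 people fall into 4 ABO blood groups.
If each of the 4 ABO blood groups held at most 16, the total would be at most 4 × 16 = 64 < 65, a contradiction.
So at least one holds ⌈65/4⌉ = 17.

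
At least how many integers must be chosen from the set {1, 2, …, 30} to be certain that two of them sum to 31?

16

Partition {1, …, 30} into 15 pairs: {1,30}, {2,29}, …, {15,16}.
Choosing 15 integers — say the integers 1 through 15 — takes one from each pair and avoids the property.
Choosing 16 forces two into the same pair by pigeonhole, and those sum to 31. So 16.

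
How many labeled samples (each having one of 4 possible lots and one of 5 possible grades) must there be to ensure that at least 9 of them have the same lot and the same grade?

161

There are 4 × 5 = 20 (lot, grade) combinations acting as pigeonholes.
With 20 × 8 = 160 labeled samples we could place exactly 8 in each, with no (lot, grade) pair reaching 9.
One more forces some (lot, grade) pair to hold 9, so 160 + 1 = 161.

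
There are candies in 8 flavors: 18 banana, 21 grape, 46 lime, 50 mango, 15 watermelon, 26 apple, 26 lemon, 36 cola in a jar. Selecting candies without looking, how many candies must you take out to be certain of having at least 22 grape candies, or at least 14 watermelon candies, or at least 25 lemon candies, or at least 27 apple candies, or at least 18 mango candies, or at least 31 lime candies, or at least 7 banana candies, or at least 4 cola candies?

141

The worst case stops just short of every target: 6 banana, 21 grape, 30 lime, 17 mango, 13 watermelon, 26 apple, 24 lemon, 3 cola — 6 + 21 + 30 + 17 + 13 + 26 + 24 + 3 = 140 candies.
One more candy must push some flavor to its target, so 140 + 1 = 141.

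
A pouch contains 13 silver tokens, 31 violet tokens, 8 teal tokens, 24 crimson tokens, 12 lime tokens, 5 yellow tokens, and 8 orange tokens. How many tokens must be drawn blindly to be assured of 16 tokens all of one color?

77

Treat the 7 colors as pigeonholes.
In the worst case we take at most 15 of each color, but all 13 silver, all 8 teal, all 12 lime, all 5 yellow, and all 8 orange (fewer than 15), giving 13 + 15 + 8 + 15 + 12 + 5 + 8 = 76.
One more token then forces some color to 16, so 76 + 1 = 77.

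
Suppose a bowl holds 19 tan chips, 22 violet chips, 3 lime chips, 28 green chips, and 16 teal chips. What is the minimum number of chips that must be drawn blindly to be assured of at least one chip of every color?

86

The hardest color to obtain is lime: we could draw every other chip first — 88 − 3 = 85 chips — without a single lime one.
The next draw must be lime, so 85 + 1 = 86.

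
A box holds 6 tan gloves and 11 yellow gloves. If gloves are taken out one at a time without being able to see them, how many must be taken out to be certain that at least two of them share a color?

3

Treat the 2 colors as pigeonholes.
The worst case takes 1 glove of each color without reaching 2 of any: 2 × 1 = 2.
The next glove must bring some color to 2, so 2 + 1 = 3.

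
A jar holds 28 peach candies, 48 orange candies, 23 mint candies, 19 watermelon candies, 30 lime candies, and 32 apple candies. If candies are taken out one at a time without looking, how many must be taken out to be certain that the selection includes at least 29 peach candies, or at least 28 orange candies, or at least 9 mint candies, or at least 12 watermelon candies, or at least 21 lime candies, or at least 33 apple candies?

127

The worst case stops just short of every target: 28 peach, 27 orange, 8 mint, 11 watermelon, 20 lime, 32 apple — 28 + 27 + 8 + 11 + 20 + 32 = 126 candies.
One more candy must push some flavor to its target, so 126 + 1 = 127.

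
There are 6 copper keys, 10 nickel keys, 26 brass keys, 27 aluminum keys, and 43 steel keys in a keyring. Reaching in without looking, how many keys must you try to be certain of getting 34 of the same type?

In the worst case we take at most 33 of each type, but all 6 copper, all 10 nickel, all 26 brass, and all 27 aluminum (fewer than 33), giving 6 + 10 + 26 + 27 + 33 = 102.
One more key then forces some type to 34, so 102 + 1 = 103.

103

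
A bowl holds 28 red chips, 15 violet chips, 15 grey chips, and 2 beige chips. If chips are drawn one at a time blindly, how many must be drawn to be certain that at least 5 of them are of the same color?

15

In the worst case we take at most 4 of each color, but all 2 beige (fewer than 4), giving 4 + 4 + 4 + 2 = 14.
One more chip then forces some color to 5, so 14 + 1 = 15.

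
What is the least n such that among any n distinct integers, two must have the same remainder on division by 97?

Use the pigeonhole principle on residue classes: two integers differ by a multiple of 97 exactly when they share a remainder mod 97.
There are 97 residue classes mod 97, so 97 integers can all lie in distinct classes.
One more integer must repeat a residue, giving a difference divisible by 97. So n = 97 + 1 = 98.

98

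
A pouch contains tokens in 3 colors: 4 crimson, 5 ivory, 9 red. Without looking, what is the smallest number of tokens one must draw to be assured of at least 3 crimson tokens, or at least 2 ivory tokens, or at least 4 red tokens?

7

The worst case stops just short of every target: 2 crimson, 1 ivory, 3 red — 2 + 1 + 3 = 6 tokens.
One more token must push some color to its target, so 6 + 1 = 7.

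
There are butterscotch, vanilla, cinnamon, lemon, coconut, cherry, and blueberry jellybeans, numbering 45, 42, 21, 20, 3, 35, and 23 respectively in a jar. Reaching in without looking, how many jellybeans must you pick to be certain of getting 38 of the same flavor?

Treat the 7 flavors as pigeonholes.
In the worst case we take at most 37 of each flavor, but all 21 cinnamon, all 20 lemon, all 3 coconut, all 35 cherry, and all 23 blueberry (fewer than 37), giving 37 + 37 + 21 + 20 + 3 + 35 + 23 = 176.
One more jellybean then forces some flavor to 38, so 176 + 1 = 177.

177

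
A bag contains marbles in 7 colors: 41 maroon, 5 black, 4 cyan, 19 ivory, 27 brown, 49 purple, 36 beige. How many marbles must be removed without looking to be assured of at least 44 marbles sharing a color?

176

Treat the 7 colors as pigeonholes.
In the worst case we take at most 43 of each color, but all 41 maroon, all 5 black, all 4 cyan, all 19 ivory, all 27 brown, and all 36 beige (fewer than 43), giving 41 + 5 + 4 + 19 + 27 + 43 + 36 = 175.
One more marble then forces some color to 44, so 175 + 1 = 176.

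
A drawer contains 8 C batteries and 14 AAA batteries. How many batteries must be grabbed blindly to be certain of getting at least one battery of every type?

15

The hardest type to obtain is C: we could draw every other battery first — 22 − 8 = 14 batteries — without a single C one.
The next draw must be C, so 14 + 1 = 15.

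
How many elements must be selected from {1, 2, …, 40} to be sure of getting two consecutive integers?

21

Partition {1, …, 40} into 20 pairs: {1,2}, {3,4}, …, {39,40}.
Choosing 20 integers — say the 20 even numbers 2, 4, …, 40 — takes one from each pair and avoids the property.
Choosing 21 forces two into the same pair by pigeonhole, and those are consecutive. So 21.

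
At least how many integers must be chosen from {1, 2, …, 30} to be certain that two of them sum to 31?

16

Partition {1, …, 30} into 15 pairs: {1,30}, {2,29}, …, {15,16}.
Choosing 15 integers — say the integers 1 through 15 — takes one from each pair and avoids the property.
Choosing 16 forces two into the same pair by pigeonhole, and those sum to 31. So 16.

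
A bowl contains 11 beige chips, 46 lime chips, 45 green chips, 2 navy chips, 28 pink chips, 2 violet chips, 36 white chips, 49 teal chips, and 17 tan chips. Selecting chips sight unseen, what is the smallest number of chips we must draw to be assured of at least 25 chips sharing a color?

Treat the 9 colors as pigeonholes.
In the worst case we take at most 24 of each color, but all 11 beige, all 2 navy, all 2 violet, and all 17 tan (fewer than 24), giving 11 + 24 + 24 + 2 + 24 + 2 + 24 + 24 + 17 = 152.
One more chip then forces some color to 25, so 152 + 1 = 153.

153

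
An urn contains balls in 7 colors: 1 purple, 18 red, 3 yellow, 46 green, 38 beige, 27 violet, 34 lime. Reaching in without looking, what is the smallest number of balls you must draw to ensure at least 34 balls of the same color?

Treat the 7 colors as pigeonholes.
In the worst case we take at most 33 of each color, but all 1 purple, all 18 red, all 3 yellow, and all 27 violet (fewer than 33), giving 1 + 18 + 3 + 33 + 33 + 27 + 33 = 148.
One more ball then forces some color to 34, so 148 + 1 = 149.

149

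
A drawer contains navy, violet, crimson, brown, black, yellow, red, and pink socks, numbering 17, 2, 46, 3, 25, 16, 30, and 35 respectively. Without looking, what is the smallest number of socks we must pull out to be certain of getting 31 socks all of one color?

In the worst case we take at most 30 of each color, but all 17 navy, all 2 violet, all 3 brown, all 25 black, and all 16 yellow (fewer than 30), giving 17 + 2 + 30 + 3 + 25 + 16 + 30 + 30 = 153.
One more sock then forces some color to 31, so 153 + 1 = 154.

154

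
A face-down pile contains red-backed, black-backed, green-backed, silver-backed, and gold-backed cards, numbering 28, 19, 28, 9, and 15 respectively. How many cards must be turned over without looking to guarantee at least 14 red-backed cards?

The worst case draws every non-red-backed card first: 19 + 28 + 9 + 15 = 71.
The next 14 draws are then forced to be red-backed, giving 71 + 14 = 85.

85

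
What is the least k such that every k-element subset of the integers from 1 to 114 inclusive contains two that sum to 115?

Partition {1, …, 114} into 57 pairs: {1,114}, {2,113}, …, {57,58}.
Choosing 57 integers — say the integers 1 through 57 — takes one from each pair and avoids the property.
Choosing 58 forces two into the same pair by pigeonhole, and those sum to 115. So 58.

58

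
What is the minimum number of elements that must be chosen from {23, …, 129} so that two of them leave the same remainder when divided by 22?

23

Group the integers by remainder mod 22; there are 22 residue classes, each nonempty in this range.
Choosing one from each class (22 integers) avoids any shared remainder.
One more choice must repeat a class, so two differ by a multiple of 22. Hence 22 + 1 = 23.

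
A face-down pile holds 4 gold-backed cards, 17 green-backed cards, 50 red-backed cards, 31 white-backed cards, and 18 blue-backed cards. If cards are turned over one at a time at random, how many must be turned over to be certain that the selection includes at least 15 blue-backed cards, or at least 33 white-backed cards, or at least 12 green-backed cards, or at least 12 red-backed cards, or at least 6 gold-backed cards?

Each of the 5 back colors has its own threshold; avoid all of them simultaneously.
The worst case stops just short of every target: all 4 gold-backed, 11 green-backed, 11 red-backed, all 31 white-backed, 14 blue-backed — 4 + 11 + 11 + 31 + 14 = 71 cards.
One more card must push some back color to its target, so 71 + 1 = 72.

72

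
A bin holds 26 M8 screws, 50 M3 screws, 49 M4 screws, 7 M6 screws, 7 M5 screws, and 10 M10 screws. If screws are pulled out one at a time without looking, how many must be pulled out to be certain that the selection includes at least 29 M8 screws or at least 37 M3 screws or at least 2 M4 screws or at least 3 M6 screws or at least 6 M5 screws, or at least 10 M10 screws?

Each of the 6 sizes has its own threshold; avoid all of them simultaneously.
The worst case stops just short of every target: all 26 M8, 36 M3, 1 M4, 2 M6, 5 M5, 9 M10 — 26 + 36 + 1 + 2 + 5 + 9 = 79 screws.
One more screw must push some size to its target, so 79 + 1 = 80.

80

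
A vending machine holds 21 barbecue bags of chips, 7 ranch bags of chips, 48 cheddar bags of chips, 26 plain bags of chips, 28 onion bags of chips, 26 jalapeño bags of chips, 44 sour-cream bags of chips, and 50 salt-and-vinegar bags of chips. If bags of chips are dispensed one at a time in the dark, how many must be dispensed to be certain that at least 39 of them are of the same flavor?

In the worst case we take at most 38 of each flavor, but all 21 barbecue, all 7 ranch, all 26 plain, all 28 onion, and all 26 jalapeño (fewer than 38), giving 21 + 7 + 38 + 26 + 28 + 26 + 38 + 38 = 222.
One more bag of chips then forces some flavor to 39, so 222 + 1 = 223.

223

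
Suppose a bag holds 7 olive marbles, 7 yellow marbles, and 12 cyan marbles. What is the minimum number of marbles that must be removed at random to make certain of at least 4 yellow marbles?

23

The worst case draws every non-yellow marble first: 7 + 12 = 19.
The next 4 draws are then forced to be yellow, giving 19 + 4 = 23.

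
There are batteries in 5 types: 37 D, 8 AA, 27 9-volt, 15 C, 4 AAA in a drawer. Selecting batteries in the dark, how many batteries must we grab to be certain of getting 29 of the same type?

83

In the worst case we take at most 28 of each type, but all 8 AA, all 27 9-volt, all 15 C, and all 4 AAA (fewer than 28), giving 28 + 8 + 27 + 15 + 4 = 82.
One more battery then forces some type to 29, so 82 + 1 = 83.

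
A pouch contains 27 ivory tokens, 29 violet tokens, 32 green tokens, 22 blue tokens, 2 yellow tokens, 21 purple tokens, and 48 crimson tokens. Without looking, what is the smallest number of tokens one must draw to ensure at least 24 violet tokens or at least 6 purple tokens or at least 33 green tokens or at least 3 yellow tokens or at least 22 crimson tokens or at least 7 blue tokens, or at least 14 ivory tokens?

103

The worst case stops just short of every target: 13 ivory, 23 violet, 32 green, 6 blue, 2 yellow, 5 purple, 21 crimson — 13 + 23 + 32 + 6 + 2 + 5 + 21 = 102 tokens.
One more token must push some color to its target, so 102 + 1 = 103.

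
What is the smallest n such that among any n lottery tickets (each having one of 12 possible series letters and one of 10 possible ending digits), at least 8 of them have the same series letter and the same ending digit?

There are 12 × 10 = 120 (series letter, ending digit) combinations acting as pigeonholes.
With 120 × 7 = 840 lottery tickets we could place exactly 7 in each, with no (series letter, ending digit) pair reaching 8.
One more forces some (series letter, ending digit) pair to hold 8, so 840 + 1 = 841.

841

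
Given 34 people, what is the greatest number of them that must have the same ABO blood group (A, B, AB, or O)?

9

There are 4 ABO blood groups, which serve as the pigeonholes.
If each of the 4 ABO blood groups held at most 8, the total would be at most 4 × 8 = 32 < 34, a contradiction.
So at least one holds ⌈34/4⌉ = 9.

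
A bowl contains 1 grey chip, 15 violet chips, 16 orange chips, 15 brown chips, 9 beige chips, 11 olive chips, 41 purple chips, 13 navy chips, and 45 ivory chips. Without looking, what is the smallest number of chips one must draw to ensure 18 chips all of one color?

115

Treat the 9 colors as pigeonholes.
In the worst case we take at most 17 of each color, but all 1 grey, all 15 violet, all 16 orange, all 15 brown, all 9 beige, all 11 olive, and all 13 navy (fewer than 17), giving 1 + 15 + 16 + 15 + 9 + 11 + 17 + 13 + 17 = 114.
One more chip then forces some color to 18, so 114 + 1 = 115.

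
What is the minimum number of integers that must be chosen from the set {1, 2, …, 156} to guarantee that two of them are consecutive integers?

Partition {1, …, 156} into 78 pairs: {1,2}, {3,4}, …, {155,156}.
Choosing 78 integers — say the 78 even numbers 2, 4, …, 156 — takes one from each pair and avoids the property.
Choosing 79 forces two into the same pair by pigeonhole, and those are consecutive. So 79.

79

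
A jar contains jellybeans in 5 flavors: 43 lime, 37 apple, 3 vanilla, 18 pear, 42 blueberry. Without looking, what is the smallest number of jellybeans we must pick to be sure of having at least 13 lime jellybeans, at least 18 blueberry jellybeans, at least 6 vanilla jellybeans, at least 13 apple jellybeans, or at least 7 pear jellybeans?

51

Each of the 5 flavors has its own threshold; avoid all of them simultaneously.
The worst case stops just short of every target: 12 lime, 12 apple, all 3 vanilla, 6 pear, 17 blueberry — 12 + 12 + 3 + 6 + 17 = 50 jellybeans.
One more jellybean must push some flavor to its target, so 50 + 1 = 51.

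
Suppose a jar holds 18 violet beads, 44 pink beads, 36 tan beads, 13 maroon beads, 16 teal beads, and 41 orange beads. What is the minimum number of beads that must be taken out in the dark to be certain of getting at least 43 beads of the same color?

167

In the worst case we take at most 42 of each color, but all 18 violet, all 36 tan, all 13 maroon, all 16 teal, and all 41 orange (fewer than 42), giving 18 + 42 + 36 + 13 + 16 + 41 = 166.
One more bead then forces some color to 43, so 166 + 1 = 167.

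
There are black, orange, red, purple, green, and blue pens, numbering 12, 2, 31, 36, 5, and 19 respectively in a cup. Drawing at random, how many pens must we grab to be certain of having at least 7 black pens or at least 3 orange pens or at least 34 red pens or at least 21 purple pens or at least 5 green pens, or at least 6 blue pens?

69

Each of the 6 ink colors has its own threshold; avoid all of them simultaneously.
The worst case stops just short of every target: 6 black, 2 orange, all 31 red, 20 purple, 4 green, 5 blue — 6 + 2 + 31 + 20 + 4 + 5 = 68 pens.
One more pen must push some ink color to its target, so 68 + 1 = 69.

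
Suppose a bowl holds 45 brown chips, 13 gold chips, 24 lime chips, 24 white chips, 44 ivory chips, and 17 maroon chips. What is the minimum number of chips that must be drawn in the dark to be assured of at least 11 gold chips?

165

To avoid gold chips as long as possible, exhaust the other 5 colors first.
The worst case draws every non-gold chip first: 45 + 24 + 24 + 44 + 17 = 154.
The next 11 draws are then forced to be gold, giving 154 + 11 = 165.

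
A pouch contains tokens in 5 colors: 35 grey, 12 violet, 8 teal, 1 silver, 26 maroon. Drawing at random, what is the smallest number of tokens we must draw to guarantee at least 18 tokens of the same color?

Treat the 5 colors as pigeonholes.
In the worst case we take at most 17 of each color, but all 12 violet, all 8 teal, and all 1 silver (fewer than 17), giving 17 + 12 + 8 + 1 + 17 = 55.
One more token then forces some color to 18, so 55 + 1 = 56.

56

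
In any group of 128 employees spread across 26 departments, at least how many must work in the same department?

5

The 128 employees fall into 26 departments.
If each of the 26 departments held at most 4, the total would be at most 26 × 4 = 104 < 128, a contradiction.
So at least one holds ⌈128/26⌉ = 5.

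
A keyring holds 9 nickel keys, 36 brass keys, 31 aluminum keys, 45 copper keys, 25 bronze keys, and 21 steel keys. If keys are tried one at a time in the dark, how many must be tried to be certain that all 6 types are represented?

The hardest type to obtain is nickel: we could draw every other key first — 167 − 9 = 158 keys — without a single nickel one.
The next draw must be nickel, so 158 + 1 = 159.

159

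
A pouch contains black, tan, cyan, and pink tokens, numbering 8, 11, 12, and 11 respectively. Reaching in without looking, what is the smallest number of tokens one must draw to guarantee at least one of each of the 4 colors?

The hardest color to obtain is black: we could draw every other token first — 42 − 8 = 34 tokens — without a single black one.
The next draw must be black, so 34 + 1 = 35.

35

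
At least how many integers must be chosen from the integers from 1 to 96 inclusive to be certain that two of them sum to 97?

Partition {1, …, 96} into 48 pairs: {1,96}, {2,95}, …, {48,49}.
Choosing 48 integers — say the integers 1 through 48 — takes one from each pair and avoids the property.
Choosing 49 forces two into the same pair by pigeonhole, and those sum to 97. So 49.

49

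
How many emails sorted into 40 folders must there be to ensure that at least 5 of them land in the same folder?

161

There are 40 folders acting as pigeonholes.
With 40 × 4 = 160 emails we could place exactly 4 in each, with no class reaching 5.
One more forces some class to hold 5, so 160 + 1 = 161.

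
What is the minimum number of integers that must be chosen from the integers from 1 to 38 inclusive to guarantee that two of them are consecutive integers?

20

Partition {1, …, 38} into 19 pairs: {1,2}, {3,4}, …, {37,38}.
Choosing 19 integers — say the 19 even numbers 2, 4, …, 38 — takes one from each pair and avoids the property.
Choosing 20 forces two into the same pair by pigeonhole, and those are consecutive. So 20.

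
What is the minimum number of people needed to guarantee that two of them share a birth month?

There are 12 months of the year acting as pigeonholes.
With 12 people we could place one in each, avoiding any repeat.
One more forces some class to hold 2, so 12 + 1 = 13.

13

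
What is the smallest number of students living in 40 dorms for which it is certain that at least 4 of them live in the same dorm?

There are 40 dorms acting as pigeonholes.
With 40 × 3 = 120 students we could place exactly 3 in each, with no class reaching 4.
One more forces some class to hold 4, so 120 + 1 = 121.

121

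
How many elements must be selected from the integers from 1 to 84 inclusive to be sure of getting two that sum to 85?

Partition {1, …, 84} into 42 pairs: {1,84}, {2,83}, …, {42,43}.
Choosing 42 integers — say the integers 1 through 42 — takes one from each pair and avoids the property.
Choosing 43 forces two into the same pair by pigeonhole, and those sum to 85. So 43.

43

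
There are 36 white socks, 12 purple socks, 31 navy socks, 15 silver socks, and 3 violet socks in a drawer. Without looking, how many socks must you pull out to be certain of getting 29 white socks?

90

To avoid white socks as long as possible, exhaust the other 4 colors first.
The worst case draws every non-white sock first: 12 + 31 + 15 + 3 = 61.
The next 29 draws are then forced to be white, giving 61 + 29 = 90.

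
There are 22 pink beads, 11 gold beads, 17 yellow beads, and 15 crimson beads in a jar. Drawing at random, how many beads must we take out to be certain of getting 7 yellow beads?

55

The worst case draws every non-yellow bead first: 22 + 11 + 15 = 48.
The next 7 draws are then forced to be yellow, giving 48 + 7 = 55.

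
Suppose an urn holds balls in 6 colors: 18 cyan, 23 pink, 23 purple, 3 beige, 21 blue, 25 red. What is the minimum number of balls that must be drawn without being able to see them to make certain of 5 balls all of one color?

In the worst case we take at most 4 of each color, but all 3 beige (fewer than 4), giving 4 + 4 + 4 + 3 + 4 + 4 = 23.
One more ball then forces some color to 5, so 23 + 1 = 24.

24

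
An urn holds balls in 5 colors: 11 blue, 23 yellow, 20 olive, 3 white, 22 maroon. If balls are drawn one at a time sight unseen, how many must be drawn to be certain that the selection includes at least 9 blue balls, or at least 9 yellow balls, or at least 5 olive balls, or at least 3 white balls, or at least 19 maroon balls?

The worst case stops just short of every target: 8 blue, 8 yellow, 4 olive, 2 white, 18 maroon — 8 + 8 + 4 + 2 + 18 = 40 balls.
One more ball must push some color to its target, so 40 + 1 = 41.

41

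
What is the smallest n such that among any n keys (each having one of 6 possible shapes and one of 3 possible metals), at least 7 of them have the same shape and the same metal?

109

There are 6 × 3 = 18 (shape, metal) combinations acting as pigeonholes.
With 18 × 6 = 108 keys we could place exactly 6 in each, with no (shape, metal) pair reaching 7.
One more forces some (shape, metal) pair to hold 7, so 108 + 1 = 109.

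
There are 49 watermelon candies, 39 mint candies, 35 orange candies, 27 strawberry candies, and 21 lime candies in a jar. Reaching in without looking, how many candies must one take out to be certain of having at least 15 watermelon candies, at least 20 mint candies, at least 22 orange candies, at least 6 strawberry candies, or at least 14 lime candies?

73

The worst case stops just short of every target: 14 watermelon, 19 mint, 21 orange, 5 strawberry, 13 lime — 14 + 19 + 21 + 5 + 13 = 72 candies.
One more candy must push some flavor to its target, so 72 + 1 = 73.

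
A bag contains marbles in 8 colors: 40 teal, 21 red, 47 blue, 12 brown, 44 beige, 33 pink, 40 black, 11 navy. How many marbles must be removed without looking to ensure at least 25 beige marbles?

229

The worst case draws every non-beige marble first: 40 + 21 + 47 + 12 + 33 + 40 + 11 = 204.
The next 25 draws are then forced to be beige, giving 204 + 25 = 229.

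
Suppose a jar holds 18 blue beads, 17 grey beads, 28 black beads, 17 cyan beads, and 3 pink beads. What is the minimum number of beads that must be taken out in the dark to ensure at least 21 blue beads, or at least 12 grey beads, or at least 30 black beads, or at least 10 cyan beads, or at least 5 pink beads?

70

The worst case stops just short of every target: all 18 blue, 11 grey, all 28 black, 9 cyan, all 3 pink — 18 + 11 + 28 + 9 + 3 = 69 beads.
One more bead must push some color to its target, so 69 + 1 = 70.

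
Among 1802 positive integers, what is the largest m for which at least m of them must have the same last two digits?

If each of the 100 possible two-digit endings held at most 18, the total would be at most 100 × 18 = 1800 < 1802, a contradiction.
So at least one holds ⌈1802/100⌉ = 19.

19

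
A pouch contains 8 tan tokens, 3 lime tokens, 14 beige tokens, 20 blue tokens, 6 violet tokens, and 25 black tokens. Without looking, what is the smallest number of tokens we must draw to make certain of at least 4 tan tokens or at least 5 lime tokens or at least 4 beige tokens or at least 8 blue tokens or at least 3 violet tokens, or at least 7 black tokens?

25

The worst case stops just short of every target: 3 tan, all 3 lime, 3 beige, 7 blue, 2 violet, 6 black — 3 + 3 + 3 + 7 + 2 + 6 = 24 tokens.
One more token must push some color to its target, so 24 + 1 = 25.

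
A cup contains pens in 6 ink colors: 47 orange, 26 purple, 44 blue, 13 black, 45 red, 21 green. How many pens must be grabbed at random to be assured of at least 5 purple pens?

To avoid purple pens as long as possible, exhaust the other 5 ink colors first.
The worst case draws every non-purple pen first: 47 + 44 + 13 + 45 + 21 = 170.
The next 5 draws are then forced to be purple, giving 170 + 5 = 175.

175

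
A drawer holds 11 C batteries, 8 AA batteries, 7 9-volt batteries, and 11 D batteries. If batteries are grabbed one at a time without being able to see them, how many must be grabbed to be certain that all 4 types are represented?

The hardest type to obtain is 9-volt: we could draw every other battery first — 37 − 7 = 30 batteries — without a single 9-volt one.
The next draw must be 9-volt, so 30 + 1 = 31.

31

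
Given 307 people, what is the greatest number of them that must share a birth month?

There are 12 months of the year, which serve as the pigeonholes.
If each of the 12 months of the year held at most 25, the total would be at most 12 × 25 = 300 < 307, a contradiction.
So at least one holds ⌈307/12⌉ = 26.

26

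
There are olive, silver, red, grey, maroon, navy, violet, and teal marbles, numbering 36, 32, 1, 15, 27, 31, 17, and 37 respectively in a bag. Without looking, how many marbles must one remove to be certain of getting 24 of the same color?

149

In the worst case we take at most 23 of each color, but all 1 red, all 15 grey, and all 17 violet (fewer than 23), giving 23 + 23 + 1 + 15 + 23 + 23 + 17 + 23 = 148.
One more marble then forces some color to 24, so 148 + 1 = 149.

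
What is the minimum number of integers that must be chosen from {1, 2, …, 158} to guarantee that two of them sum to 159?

Partition {1, …, 158} into 79 pairs: {1,158}, {2,157}, …, {79,80}.
Choosing 79 integers — say the integers 1 through 79 — takes one from each pair and avoids the property.
Choosing 80 forces two into the same pair by pigeonhole, and those sum to 159. So 80.

80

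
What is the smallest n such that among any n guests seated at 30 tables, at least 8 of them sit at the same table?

There are 30 tables acting as pigeonholes.
With 30 × 7 = 210 guests we could place exactly 7 in each, with no class reaching 8.
One more forces some class to hold 8, so 210 + 1 = 211.

211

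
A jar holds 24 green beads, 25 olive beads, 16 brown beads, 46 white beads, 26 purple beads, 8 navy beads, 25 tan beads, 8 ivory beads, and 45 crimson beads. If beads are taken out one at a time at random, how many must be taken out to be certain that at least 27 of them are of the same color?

185

Treat the 9 colors as pigeonholes.
In the worst case we take at most 26 of each color, but all 24 green, all 25 olive, all 16 brown, all 8 navy, all 25 tan, and all 8 ivory (fewer than 26), giving 24 + 25 + 16 + 26 + 26 + 8 + 25 + 8 + 26 = 184.
One more bead then forces some color to 27, so 184 + 1 = 185.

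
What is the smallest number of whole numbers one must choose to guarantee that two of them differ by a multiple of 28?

29

Two integers differ by a multiple of 28 exactly when they share a remainder mod 28.
There are 28 residue classes mod 28, so 28 integers can all lie in distinct classes.
One more integer must repeat a residue, giving a difference divisible by 28. So n = 28 + 1 = 29.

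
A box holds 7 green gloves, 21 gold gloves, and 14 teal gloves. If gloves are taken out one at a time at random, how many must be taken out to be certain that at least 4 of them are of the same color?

The worst case takes 3 gloves of each color without reaching 4 of any: 3 × 3 = 9.
The next glove must bring some color to 4, so 9 + 1 = 10.

10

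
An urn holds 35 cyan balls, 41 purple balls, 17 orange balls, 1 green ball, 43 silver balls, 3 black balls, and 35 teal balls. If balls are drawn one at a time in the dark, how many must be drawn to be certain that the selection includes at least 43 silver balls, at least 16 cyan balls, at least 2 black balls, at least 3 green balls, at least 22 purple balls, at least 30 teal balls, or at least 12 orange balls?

121

Each of the 7 colors has its own threshold; avoid all of them simultaneously.
The worst case stops just short of every target: 15 cyan, 21 purple, 11 orange, all 1 green, 42 silver, 1 black, 29 teal — 15 + 21 + 11 + 1 + 42 + 1 + 29 = 120 balls.
One more ball must push some color to its target, so 120 + 1 = 121.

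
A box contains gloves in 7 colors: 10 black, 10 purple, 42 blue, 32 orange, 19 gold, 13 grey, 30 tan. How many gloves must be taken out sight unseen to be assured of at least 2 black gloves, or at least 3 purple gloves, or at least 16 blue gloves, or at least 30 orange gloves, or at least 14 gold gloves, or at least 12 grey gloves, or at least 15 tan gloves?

Each of the 7 colors has its own threshold; avoid all of them simultaneously.
The worst case stops just short of every target: 1 black, 2 purple, 15 blue, 29 orange, 13 gold, 11 grey, 14 tan — 1 + 2 + 15 + 29 + 13 + 11 + 14 = 85 gloves.
One more glove must push some color to its target, so 85 + 1 = 86.

86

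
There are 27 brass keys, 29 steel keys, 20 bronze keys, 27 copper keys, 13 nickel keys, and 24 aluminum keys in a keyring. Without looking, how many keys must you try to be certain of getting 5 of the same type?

Treat the 6 types as pigeonholes.
The worst case takes 4 keys of each type without reaching 5 of any: 6 × 4 = 24.
The next key must bring some type to 5, so 24 + 1 = 25.

25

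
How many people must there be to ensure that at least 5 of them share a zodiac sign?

There are 12 zodiac signs acting as pigeonholes.
With 12 × 4 = 48 people we could place exactly 4 in each, with no class reaching 5.
One more forces some class to hold 5, so 48 + 1 = 49.

49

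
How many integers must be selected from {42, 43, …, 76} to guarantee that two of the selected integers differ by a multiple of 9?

Group the integers by remainder mod 9; there are 9 residue classes, each nonempty in this range.
Choosing one from each class (9 integers) avoids any shared remainder.
One more choice must repeat a class, so two differ by a multiple of 9. Hence 9 + 1 = 10.

10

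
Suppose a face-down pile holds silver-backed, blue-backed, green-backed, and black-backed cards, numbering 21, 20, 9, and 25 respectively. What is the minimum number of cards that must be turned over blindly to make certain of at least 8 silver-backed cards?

The worst case draws every non-silver-backed card first: 20 + 9 + 25 = 54.
The next 8 draws are then forced to be silver-backed, giving 54 + 8 = 62.

62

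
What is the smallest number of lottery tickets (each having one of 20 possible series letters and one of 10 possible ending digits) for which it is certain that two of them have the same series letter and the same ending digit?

There are 20 × 10 = 200 (series letter, ending digit) combinations acting as pigeonholes.
With 200 lottery tickets we could place one in each, avoiding any repeat.
One more forces some (series letter, ending digit) pair to hold 2, so 200 + 1 = 201.

201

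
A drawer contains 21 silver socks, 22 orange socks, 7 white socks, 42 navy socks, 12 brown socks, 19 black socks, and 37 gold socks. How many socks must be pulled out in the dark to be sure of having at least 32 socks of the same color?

144

Treat the 7 colors as pigeonholes.
In the worst case we take at most 31 of each color, but all 21 silver, all 22 orange, all 7 white, all 12 brown, and all 19 black (fewer than 31), giving 21 + 22 + 7 + 31 + 12 + 19 + 31 = 143.
One more sock then forces some color to 32, so 143 + 1 = 144.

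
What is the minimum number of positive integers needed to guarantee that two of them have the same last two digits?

101

There are 100 possible two-digit endings acting as pigeonholes.
With 100 positive integers we could place one in each, avoiding any repeat.
One more forces some class to hold 2, so 100 + 1 = 101.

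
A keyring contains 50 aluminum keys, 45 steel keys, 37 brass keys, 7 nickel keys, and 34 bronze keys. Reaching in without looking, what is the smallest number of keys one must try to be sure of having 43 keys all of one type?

Treat the 5 types as pigeonholes.
In the worst case we take at most 42 of each type, but all 37 brass, all 7 nickel, and all 34 bronze (fewer than 42), giving 42 + 42 + 37 + 7 + 34 = 162.
One more key then forces some type to 43, so 162 + 1 = 163.

163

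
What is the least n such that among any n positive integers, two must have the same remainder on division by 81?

Use the pigeonhole principle on residue classes: two integers differ by a multiple of 81 exactly when they share a remainder mod 81.
There are 81 residue classes mod 81, so 81 integers can all lie in distinct classes.
One more integer must repeat a residue, giving a difference divisible by 81. So n = 81 + 1 = 82.

82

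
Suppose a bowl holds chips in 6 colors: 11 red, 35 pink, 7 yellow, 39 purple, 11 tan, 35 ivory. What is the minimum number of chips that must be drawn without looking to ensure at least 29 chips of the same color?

114

Treat the 6 colors as pigeonholes.
In the worst case we take at most 28 of each color, but all 11 red, all 7 yellow, and all 11 tan (fewer than 28), giving 11 + 28 + 7 + 28 + 11 + 28 = 113.
One more chip then forces some color to 29, so 113 + 1 = 114.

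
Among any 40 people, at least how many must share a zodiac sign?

The 40 people fall into 12 zodiac signs.
If each of the 12 zodiac signs held at most 3, the total would be at most 12 × 3 = 36 < 40, a contradiction.
So at least one holds ⌈40/12⌉ = 4.

4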